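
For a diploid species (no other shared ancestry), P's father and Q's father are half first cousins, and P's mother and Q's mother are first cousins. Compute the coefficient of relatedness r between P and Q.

0.046875

Wright's path rule: contributions from independent ancestry routes add.
P and Q are related in two ways: half second cousins through their fathers (r = 1/64) and second cousins through their mothers (r = 1/32).
r = 1/64 + 1/32 = 3/64 = 0.046875.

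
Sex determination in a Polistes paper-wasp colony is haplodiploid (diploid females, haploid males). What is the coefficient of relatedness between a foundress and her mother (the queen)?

One meiotic link between diploid queen and diploid daughter: r = 1/2.

0.5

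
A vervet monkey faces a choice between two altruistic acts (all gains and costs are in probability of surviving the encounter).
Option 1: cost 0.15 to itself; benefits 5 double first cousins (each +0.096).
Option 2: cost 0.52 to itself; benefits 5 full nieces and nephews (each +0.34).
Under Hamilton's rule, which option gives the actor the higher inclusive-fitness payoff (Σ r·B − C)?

Option 1

Option 1: r to a double first cousin = 0.25.
Option 1: Σ r·B − C = (5·0.25·0.096) − 0.15 = -0.03.
Option 2: r to a full niece or nephew = 0.25.
Option 2: Σ r·B − C = (5·0.25·0.34) − 0.52 = -0.095.
Option 1 has the higher net inclusive-fitness payoff.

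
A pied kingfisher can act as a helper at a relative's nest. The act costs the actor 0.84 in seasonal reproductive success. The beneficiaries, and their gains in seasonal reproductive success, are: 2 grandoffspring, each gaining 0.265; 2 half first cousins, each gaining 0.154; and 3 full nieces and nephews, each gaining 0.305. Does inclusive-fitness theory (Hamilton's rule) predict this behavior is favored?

Hamilton's rule: the trait is favored when the sum of r·B over every recipient exceeds the actor's cost C.
r to a grandoffspring = 1/4 (two parent–offspring links: r = (1/2)^2 = 1/4).
r to a half first cousin = 1/16 (half first cousins share one grandparent — one path of length 4: r = (1/2)^4 = 1/16).
r to a full niece or nephew = 1/4 (full aunt/uncle↔niece/nephew: two paths of length 3 through the shared grandparent pair: r = 2·(1/2)^3 = 1/4).
Summing one r·B term per recipient: 2·0.25·0.265 + 2·0.0625·0.154 + 3·0.25·0.305 = 0.3805.
0.3805 < 0.84: the indirect benefit is less than the cost.

No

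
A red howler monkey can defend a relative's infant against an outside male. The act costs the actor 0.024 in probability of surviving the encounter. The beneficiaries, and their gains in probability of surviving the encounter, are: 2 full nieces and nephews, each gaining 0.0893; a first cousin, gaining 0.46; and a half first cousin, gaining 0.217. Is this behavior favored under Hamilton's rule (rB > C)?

Yes

Hamilton's rule: the trait is favored when the sum of r·B over every recipient exceeds the actor's cost C.
r to a full niece or nephew = 1/4 (full aunt/uncle↔niece/nephew: two paths of length 3 through the shared grandparent pair: r = 2·(1/2)^3 = 1/4).
r to a first cousin = 0.125 (first cousins share one grandparent pair — two paths of length 4: r = 2·(1/2)^4 = 1/8).
r to a half first cousin = 0.0625 (half first cousins share one grandparent — one path of length 4: r = (1/2)^4 = 1/16).
Summing one r·B term per recipient: 2·0.25·0.0893 + 1·0.125·0.46 + 1·0.0625·0.217 = 0.1157125.
0.1157125 > 0.024: the indirect benefit exceeds the cost.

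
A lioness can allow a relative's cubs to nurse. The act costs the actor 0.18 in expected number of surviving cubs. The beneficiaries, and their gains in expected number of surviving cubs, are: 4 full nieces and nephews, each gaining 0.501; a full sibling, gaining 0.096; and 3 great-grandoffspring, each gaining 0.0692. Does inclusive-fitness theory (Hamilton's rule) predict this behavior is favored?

Hamilton's rule: the trait is favored when the sum of r·B over every recipient exceeds the actor's cost C.
r to a full niece or nephew = 0.25 (full aunt/uncle↔niece/nephew: two paths of length 3 through the shared grandparent pair: r = 2·(1/2)^3 = 1/4).
r to a full sibling = 1/2 (full sibs share both parents — two paths of length 2: r = 2·(1/2)^2 = 1/2).
r to a great-grandoffspring = 0.125 (three parent–offspring links: r = (1/2)^3 = 1/8).
Summing one r·B term per recipient: 4·0.25·0.501 + 1·0.5·0.096 + 3·0.125·0.0692 = 0.57495.
0.57495 > 0.18: the indirect benefit exceeds the cost.

Yes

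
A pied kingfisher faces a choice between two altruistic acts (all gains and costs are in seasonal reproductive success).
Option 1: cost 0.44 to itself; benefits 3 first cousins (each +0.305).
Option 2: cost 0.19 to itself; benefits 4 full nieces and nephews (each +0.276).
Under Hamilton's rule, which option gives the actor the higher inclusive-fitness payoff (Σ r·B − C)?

Option 1: r to a first cousin = 0.125.
Option 1: Σ r·B − C = (3·0.125·0.305) − 0.44 = -0.325625.
Option 2: r to a full niece or nephew = 0.25.
Option 2: Σ r·B − C = (4·0.25·0.276) − 0.19 = 0.086.
Option 2 has the higher net inclusive-fitness payoff.

Option 2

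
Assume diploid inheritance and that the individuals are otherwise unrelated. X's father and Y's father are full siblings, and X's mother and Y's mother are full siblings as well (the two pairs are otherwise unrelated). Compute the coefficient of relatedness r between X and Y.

With two independent routes of shared ancestry, r is the sum of the two contributions.
X and Y are related in two ways: first cousins through their fathers (r = 1/8) and first cousins through their mothers (r = 1/8) — i.e. double first cousins.
r = 1/8 + 1/8 = 1/4 = 0.25.

0.25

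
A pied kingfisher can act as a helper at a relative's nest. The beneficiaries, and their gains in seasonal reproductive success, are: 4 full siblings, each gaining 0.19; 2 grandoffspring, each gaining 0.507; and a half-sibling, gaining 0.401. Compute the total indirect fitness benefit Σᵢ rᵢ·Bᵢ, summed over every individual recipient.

0.73375

r to a full sibling = 0.5 (full sibs share both parents — two paths of length 2: r = 2·(1/2)^2 = 1/2).
r to a grandoffspring = 1/4 (two parent–offspring links: r = (1/2)^2 = 1/4).
r to a half-sibling = 1/4 (half-sibs share one parent — one path of length 2: r = (1/2)^2 = 1/4).
Summing one r·B term per recipient: 4·0.5·0.19 + 2·0.25·0.507 + 1·0.25·0.401 = 0.73375.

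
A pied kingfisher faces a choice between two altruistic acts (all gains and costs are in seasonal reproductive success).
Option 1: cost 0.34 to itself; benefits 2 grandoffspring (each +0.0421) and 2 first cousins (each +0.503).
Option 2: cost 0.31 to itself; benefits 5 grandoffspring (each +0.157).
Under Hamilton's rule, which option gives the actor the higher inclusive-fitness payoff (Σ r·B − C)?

Option 2

Option 1: r to a grandoffspring = 0.25.
Option 1: r to a first cousin = 0.125.
Option 1: Σ r·B − C = (2·0.25·0.0421 + 2·0.125·0.503) − 0.34 = -0.1932.
Option 2: r to a grandoffspring = 0.25.
Option 2: Σ r·B − C = (5·0.25·0.157) − 0.31 = -0.11375.
Option 2 has the higher net inclusive-fitness payoff.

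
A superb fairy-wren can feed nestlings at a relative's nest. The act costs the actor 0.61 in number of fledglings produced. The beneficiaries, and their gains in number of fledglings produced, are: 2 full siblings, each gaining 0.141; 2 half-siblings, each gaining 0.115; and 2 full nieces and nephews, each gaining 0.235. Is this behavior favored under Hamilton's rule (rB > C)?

No

Hamilton's rule: the trait is favored when the sum of r·B over every recipient exceeds the actor's cost C.
r to a full sibling = 1/2 (full sibs share both parents — two paths of length 2: r = 2·(1/2)^2 = 1/2).
r to a half-sibling = 0.25 (half-sibs share one parent — one path of length 2: r = (1/2)^2 = 1/4).
r to a full niece or nephew = 1/4 (full aunt/uncle↔niece/nephew: two paths of length 3 through the shared grandparent pair: r = 2·(1/2)^3 = 1/4).
Summing one r·B term per recipient: 2·0.5·0.141 + 2·0.25·0.115 + 2·0.25·0.235 = 0.316.
0.316 < 0.61: the indirect benefit is less than the cost.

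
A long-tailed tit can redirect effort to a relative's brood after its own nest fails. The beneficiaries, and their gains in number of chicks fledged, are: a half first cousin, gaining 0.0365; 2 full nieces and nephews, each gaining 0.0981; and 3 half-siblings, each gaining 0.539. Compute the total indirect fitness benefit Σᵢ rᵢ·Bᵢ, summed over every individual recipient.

r to a half first cousin = 0.0625 (half first cousins share one grandparent — one path of length 4: r = (1/2)^4 = 1/16).
r to a full niece or nephew = 1/4 (full aunt/uncle↔niece/nephew: two paths of length 3 through the shared grandparent pair: r = 2·(1/2)^3 = 1/4).
r to a half-sibling = 1/4 (half-sibs share one parent — one path of length 2: r = (1/2)^2 = 1/4).
Summing one r·B term per recipient: 1·0.0625·0.0365 + 2·0.25·0.0981 + 3·0.25·0.539 = 0.45558125.

0.45558125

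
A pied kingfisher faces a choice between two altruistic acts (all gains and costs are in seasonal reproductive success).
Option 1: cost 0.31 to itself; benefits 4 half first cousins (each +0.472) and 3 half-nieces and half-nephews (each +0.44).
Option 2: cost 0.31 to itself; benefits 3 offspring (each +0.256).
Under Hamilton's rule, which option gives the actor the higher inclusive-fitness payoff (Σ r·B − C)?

Option 1: r to a half first cousin = 0.0625.
Option 1: r to a half-niece or half-nephew = 0.125.
Option 1: Σ r·B − C = (4·0.0625·0.472 + 3·0.125·0.44) − 0.31 = -0.027.
Option 2: r to an offspring = 0.5.
Option 2: Σ r·B − C = (3·0.5·0.256) − 0.31 = 0.074.
Option 2 has the higher net inclusive-fitness payoff.

Option 2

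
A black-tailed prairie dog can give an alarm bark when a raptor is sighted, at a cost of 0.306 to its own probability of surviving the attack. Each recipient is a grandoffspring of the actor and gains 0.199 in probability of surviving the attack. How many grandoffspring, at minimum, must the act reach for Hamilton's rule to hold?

r to a grandoffspring = 1/4 (two parent–offspring links: r = (1/2)^2 = 1/4).
Hamilton's rule: n·r·B > C  ⇒  n > C/(r·B) = 0.306/(0.25·0.199) = 6.151.
The smallest integer exceeding 6.151 is 7.

7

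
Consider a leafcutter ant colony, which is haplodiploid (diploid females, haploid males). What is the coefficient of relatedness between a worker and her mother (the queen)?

0.5

One meiotic link between diploid queen and diploid daughter: r = 1/2.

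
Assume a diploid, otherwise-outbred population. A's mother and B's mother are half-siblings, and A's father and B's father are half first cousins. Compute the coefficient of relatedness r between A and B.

0.078125

Independent pedigree routes through distinct common ancestors add.
A and B are related in two ways: half first cousins through their mothers (r = 1/16) and half second cousins through their fathers (r = 1/64).
r = 1/16 + 1/64 = 0.078125.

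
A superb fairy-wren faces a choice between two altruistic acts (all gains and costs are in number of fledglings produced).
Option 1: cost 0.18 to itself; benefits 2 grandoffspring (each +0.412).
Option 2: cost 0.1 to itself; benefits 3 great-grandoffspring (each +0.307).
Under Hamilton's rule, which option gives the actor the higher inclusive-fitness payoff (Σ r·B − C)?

Option 1: r to a grandoffspring = 0.25.
Option 1: Σ r·B − C = (2·0.25·0.412) − 0.18 = 0.026.
Option 2: r to a great-grandoffspring = 0.125.
Option 2: Σ r·B − C = (3·0.125·0.307) − 0.1 = 0.015125.
Option 1 has the higher net inclusive-fitness payoff.

Option 1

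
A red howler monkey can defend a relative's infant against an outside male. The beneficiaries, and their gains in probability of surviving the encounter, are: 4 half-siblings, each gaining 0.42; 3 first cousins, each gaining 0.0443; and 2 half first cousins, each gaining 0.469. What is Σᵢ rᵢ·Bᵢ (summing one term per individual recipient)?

r to a half-sibling = 0.25 (half-sibs share one parent — one path of length 2: r = (1/2)^2 = 1/4).
r to a first cousin = 1/8 (first cousins share one grandparent pair — two paths of length 4: r = 2·(1/2)^4 = 1/8).
r to a half first cousin = 0.0625 (half first cousins share one grandparent — one path of length 4: r = (1/2)^4 = 1/16).
Summing one r·B term per recipient: 4·0.25·0.42 + 3·0.125·0.0443 + 2·0.0625·0.469 = 0.4952375.

0.4952375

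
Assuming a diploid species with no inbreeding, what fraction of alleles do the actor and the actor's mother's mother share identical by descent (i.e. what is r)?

0.25

Each parent–offspring link contributes a factor of 1/2, and independent paths through distinct common ancestors add.
Two parent–offspring links: r = (1/2)^2 = 1/4.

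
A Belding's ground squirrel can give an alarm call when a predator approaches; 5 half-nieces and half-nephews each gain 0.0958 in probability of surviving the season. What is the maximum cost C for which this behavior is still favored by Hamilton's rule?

0.059875

r to a half-niece or half-nephew = 0.125 (half-aunt/uncle↔niece/nephew: one path of length 3: r = (1/2)^3 = 1/8).
Hamilton's rule: n·r·B > C, so the trait is favored while C < n·r·B = 5·0.125·0.0958 = 0.059875.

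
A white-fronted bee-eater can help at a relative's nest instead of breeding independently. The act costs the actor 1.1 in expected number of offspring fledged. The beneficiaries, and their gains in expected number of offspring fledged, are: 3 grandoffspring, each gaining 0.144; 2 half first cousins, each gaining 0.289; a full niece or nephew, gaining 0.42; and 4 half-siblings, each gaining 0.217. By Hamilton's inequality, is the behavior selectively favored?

Hamilton's rule: the trait is favored when the sum of r·B over every recipient exceeds the actor's cost C.
r to a grandoffspring = 0.25 (two parent–offspring links: r = (1/2)^2 = 1/4).
r to a half first cousin = 1/16 (half first cousins share one grandparent — one path of length 4: r = (1/2)^4 = 1/16).
r to a full niece or nephew = 1/4 (full aunt/uncle↔niece/nephew: two paths of length 3 through the shared grandparent pair: r = 2·(1/2)^3 = 1/4).
r to a half-sibling = 1/4 (half-sibs share one parent — one path of length 2: r = (1/2)^2 = 1/4).
Summing one r·B term per recipient: 3·0.25·0.144 + 2·0.0625·0.289 + 1·0.25·0.42 + 4·0.25·0.217 = 0.466125.
0.466125 < 1.1: the indirect benefit is less than the cost.

No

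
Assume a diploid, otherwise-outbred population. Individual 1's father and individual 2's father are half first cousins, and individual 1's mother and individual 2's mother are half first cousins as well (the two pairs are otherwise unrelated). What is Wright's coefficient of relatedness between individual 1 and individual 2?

0.03125

Wright's path rule: contributions from independent ancestry routes add.
Individual 1 and individual 2 are related in two ways: half second cousins through their fathers (r = 1/64) and half second cousins through their mothers (r = 1/64).
r = 1/64 + 1/64 = 0.03125.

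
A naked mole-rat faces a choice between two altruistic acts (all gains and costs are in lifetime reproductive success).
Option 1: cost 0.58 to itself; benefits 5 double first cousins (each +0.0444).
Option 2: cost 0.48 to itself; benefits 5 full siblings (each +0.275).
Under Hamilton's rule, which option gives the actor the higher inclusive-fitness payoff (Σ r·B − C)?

Option 1: r to a double first cousin = 0.25.
Option 1: Σ r·B − C = (5·0.25·0.0444) − 0.58 = -0.5245.
Option 2: r to a full sibling = 0.5.
Option 2: Σ r·B − C = (5·0.5·0.275) − 0.48 = 0.2075.
Option 2 has the higher net inclusive-fitness payoff.

Option 2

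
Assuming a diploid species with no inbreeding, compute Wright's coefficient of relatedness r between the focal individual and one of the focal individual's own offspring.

0.5

Each parent–offspring link contributes a factor of 1/2, and independent paths through distinct common ancestors add.
One parent–offspring link: r = (1/2)^1 = 1/2.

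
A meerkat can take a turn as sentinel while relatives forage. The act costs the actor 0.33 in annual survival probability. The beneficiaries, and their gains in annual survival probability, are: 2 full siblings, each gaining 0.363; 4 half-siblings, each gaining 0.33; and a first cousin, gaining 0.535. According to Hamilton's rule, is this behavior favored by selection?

Yes

Hamilton's rule: the trait is favored when the sum of r·B over every recipient exceeds the actor's cost C.
r to a full sibling = 0.5 (full sibs share both parents — two paths of length 2: r = 2·(1/2)^2 = 1/2).
r to a half-sibling = 0.25 (half-sibs share one parent — one path of length 2: r = (1/2)^2 = 1/4).
r to a first cousin = 1/8 (first cousins share one grandparent pair — two paths of length 4: r = 2·(1/2)^4 = 1/8).
Summing one r·B term per recipient: 2·0.5·0.363 + 4·0.25·0.33 + 1·0.125·0.535 = 0.759875.
0.759875 > 0.33: the indirect benefit exceeds the cost.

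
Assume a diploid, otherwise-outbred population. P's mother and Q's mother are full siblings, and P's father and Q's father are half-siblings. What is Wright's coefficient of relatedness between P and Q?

Wright's path rule: contributions from independent ancestry routes add.
P and Q are related in two ways: first cousins through their mothers (r = 1/8) and half first cousins through their fathers (r = 1/16).
r = 1/8 + 1/16 = 3/16 = 0.1875.

0.1875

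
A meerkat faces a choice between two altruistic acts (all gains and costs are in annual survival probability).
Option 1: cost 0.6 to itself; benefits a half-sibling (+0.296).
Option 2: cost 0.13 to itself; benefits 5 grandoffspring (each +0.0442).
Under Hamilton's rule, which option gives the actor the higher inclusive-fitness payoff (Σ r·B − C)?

Option 2

Option 1: r to a half-sibling = 0.25.
Option 1: Σ r·B − C = (1·0.25·0.296) − 0.6 = -0.526.
Option 2: r to a grandoffspring = 0.25.
Option 2: Σ r·B − C = (5·0.25·0.0442) − 0.13 = -0.07475.
Option 2 has the higher net inclusive-fitness payoff.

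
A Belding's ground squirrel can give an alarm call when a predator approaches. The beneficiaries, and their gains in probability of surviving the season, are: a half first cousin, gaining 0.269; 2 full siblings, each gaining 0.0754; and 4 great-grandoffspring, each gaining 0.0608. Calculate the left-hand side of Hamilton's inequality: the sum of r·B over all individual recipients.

r to a half first cousin = 0.0625 (half first cousins share one grandparent — one path of length 4: r = (1/2)^4 = 1/16).
r to a full sibling = 1/2 (full sibs share both parents — two paths of length 2: r = 2·(1/2)^2 = 1/2).
r to a great-grandoffspring = 1/8 (three parent–offspring links: r = (1/2)^3 = 1/8).
Summing one r·B term per recipient: 1·0.0625·0.269 + 2·0.5·0.0754 + 4·0.125·0.0608 = 0.1226125.

0.1226125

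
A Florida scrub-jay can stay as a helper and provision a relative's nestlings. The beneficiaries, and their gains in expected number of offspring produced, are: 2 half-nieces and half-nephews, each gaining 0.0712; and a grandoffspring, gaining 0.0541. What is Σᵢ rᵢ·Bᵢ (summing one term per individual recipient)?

0.031325

r to a half-niece or half-nephew = 1/8 (half-aunt/uncle↔niece/nephew: one path of length 3: r = (1/2)^3 = 1/8).
r to a grandoffspring = 1/4 (two parent–offspring links: r = (1/2)^2 = 1/4).
Summing one r·B term per recipient: 2·0.125·0.0712 + 1·0.25·0.0541 = 0.031325.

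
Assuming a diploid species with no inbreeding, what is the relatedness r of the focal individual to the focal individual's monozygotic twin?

Each parent–offspring link contributes a factor of 1/2, and independent paths through distinct common ancestors add.
Monozygotic twins share every allele identical by descent: r = 1.

1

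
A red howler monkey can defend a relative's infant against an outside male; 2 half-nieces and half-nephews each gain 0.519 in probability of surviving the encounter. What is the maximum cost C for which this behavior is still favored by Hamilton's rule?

0.12975

r to a half-niece or half-nephew = 0.125 (half-aunt/uncle↔niece/nephew: one path of length 3: r = (1/2)^3 = 1/8).
Hamilton's rule: n·r·B > C, so the trait is favored while C < n·r·B = 2·0.125·0.519 = 0.12975.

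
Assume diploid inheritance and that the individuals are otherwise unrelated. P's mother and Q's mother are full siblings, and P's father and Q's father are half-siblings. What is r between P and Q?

Relatedness sums over independent paths through distinct common ancestors.
P and Q are related in two ways: first cousins through their mothers (r = 1/8) and half first cousins through their fathers (r = 1/16).
r = 1/8 + 1/16 = 0.1875.

0.1875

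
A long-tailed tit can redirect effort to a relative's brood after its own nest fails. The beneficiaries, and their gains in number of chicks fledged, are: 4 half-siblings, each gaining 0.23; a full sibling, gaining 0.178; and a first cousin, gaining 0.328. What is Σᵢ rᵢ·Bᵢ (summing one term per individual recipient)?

r to a half-sibling = 1/4 (half-sibs share one parent — one path of length 2: r = (1/2)^2 = 1/4).
r to a full sibling = 1/2 (full sibs share both parents — two paths of length 2: r = 2·(1/2)^2 = 1/2).
r to a first cousin = 1/8 (first cousins share one grandparent pair — two paths of length 4: r = 2·(1/2)^4 = 1/8).
Summing one r·B term per recipient: 4·0.25·0.23 + 1·0.5·0.178 + 1·0.125·0.328 = 0.36.

0.36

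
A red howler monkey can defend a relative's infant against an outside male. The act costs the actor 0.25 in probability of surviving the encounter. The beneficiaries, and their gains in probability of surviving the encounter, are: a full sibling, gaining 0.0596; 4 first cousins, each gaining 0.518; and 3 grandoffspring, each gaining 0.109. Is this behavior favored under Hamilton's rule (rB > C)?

Yes

Hamilton's rule: the trait is favored when the sum of r·B over every recipient exceeds the actor's cost C.
r to a full sibling = 0.5 (full sibs share both parents — two paths of length 2: r = 2·(1/2)^2 = 1/2).
r to a first cousin = 1/8 (first cousins share one grandparent pair — two paths of length 4: r = 2·(1/2)^4 = 1/8).
r to a grandoffspring = 1/4 (two parent–offspring links: r = (1/2)^2 = 1/4).
Summing one r·B term per recipient: 1·0.5·0.0596 + 4·0.125·0.518 + 3·0.25·0.109 = 0.37055.
0.37055 > 0.25: the indirect benefit exceeds the cost.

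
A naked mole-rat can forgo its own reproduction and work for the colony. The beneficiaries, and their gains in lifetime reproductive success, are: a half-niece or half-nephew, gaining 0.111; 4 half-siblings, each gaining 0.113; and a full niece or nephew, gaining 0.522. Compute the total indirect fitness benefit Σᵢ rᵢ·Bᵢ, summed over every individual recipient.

0.257375

r to a half-niece or half-nephew = 1/8 (half-aunt/uncle↔niece/nephew: one path of length 3: r = (1/2)^3 = 1/8).
r to a half-sibling = 0.25 (half-sibs share one parent — one path of length 2: r = (1/2)^2 = 1/4).
r to a full niece or nephew = 1/4 (full aunt/uncle↔niece/nephew: two paths of length 3 through the shared grandparent pair: r = 2·(1/2)^3 = 1/4).
Summing one r·B term per recipient: 1·0.125·0.111 + 4·0.25·0.113 + 1·0.25·0.522 = 0.257375.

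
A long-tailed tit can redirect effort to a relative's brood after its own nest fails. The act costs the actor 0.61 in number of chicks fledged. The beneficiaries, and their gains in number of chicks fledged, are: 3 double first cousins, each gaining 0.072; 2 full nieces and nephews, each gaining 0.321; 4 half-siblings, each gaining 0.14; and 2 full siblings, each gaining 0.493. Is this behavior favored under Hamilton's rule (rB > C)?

Yes

Hamilton's rule: the trait is favored when the sum of r·B over every recipient exceeds the actor's cost C.
r to a double first cousin = 1/4 (double first cousins share both grandparent pairs — four paths of length 4: r = 4·(1/2)^4 = 1/4).
r to a full niece or nephew = 1/4 (full aunt/uncle↔niece/nephew: two paths of length 3 through the shared grandparent pair: r = 2·(1/2)^3 = 1/4).
r to a half-sibling = 1/4 (half-sibs share one parent — one path of length 2: r = (1/2)^2 = 1/4).
r to a full sibling = 1/2 (full sibs share both parents — two paths of length 2: r = 2·(1/2)^2 = 1/2).
Summing one r·B term per recipient: 3·0.25·0.072 + 2·0.25·0.321 + 4·0.25·0.14 + 2·0.5·0.493 = 0.8475.
0.8475 > 0.61: the indirect benefit exceeds the cost.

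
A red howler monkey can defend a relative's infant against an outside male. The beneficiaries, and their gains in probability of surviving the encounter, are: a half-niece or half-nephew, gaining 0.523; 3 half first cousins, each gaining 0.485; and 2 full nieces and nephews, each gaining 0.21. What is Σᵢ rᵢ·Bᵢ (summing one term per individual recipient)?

r to a half-niece or half-nephew = 0.125 (half-aunt/uncle↔niece/nephew: one path of length 3: r = (1/2)^3 = 1/8).
r to a half first cousin = 1/16 (half first cousins share one grandparent — one path of length 4: r = (1/2)^4 = 1/16).
r to a full niece or nephew = 1/4 (full aunt/uncle↔niece/nephew: two paths of length 3 through the shared grandparent pair: r = 2·(1/2)^3 = 1/4).
Summing one r·B term per recipient: 1·0.125·0.523 + 3·0.0625·0.485 + 2·0.25·0.21 = 0.2613125.

0.2613125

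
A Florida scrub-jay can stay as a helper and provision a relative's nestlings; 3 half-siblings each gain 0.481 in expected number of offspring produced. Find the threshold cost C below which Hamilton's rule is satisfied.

r to a half-sibling = 1/4 (half-sibs share one parent — one path of length 2: r = (1/2)^2 = 1/4).
Hamilton's rule: n·r·B > C, so the trait is favored while C < n·r·B = 3·0.25·0.481 = 0.36075.

0.36075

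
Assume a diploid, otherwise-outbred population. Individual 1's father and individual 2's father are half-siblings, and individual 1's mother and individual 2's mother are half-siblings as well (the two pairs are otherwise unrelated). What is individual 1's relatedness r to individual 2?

0.125

Relatedness sums over independent paths through distinct common ancestors.
Individual 1 and individual 2 are related in two ways: half first cousins through their fathers (r = 1/16) and half first cousins through their mothers (r = 1/16).
r = 1/16 + 1/16 = 1/8 = 0.125.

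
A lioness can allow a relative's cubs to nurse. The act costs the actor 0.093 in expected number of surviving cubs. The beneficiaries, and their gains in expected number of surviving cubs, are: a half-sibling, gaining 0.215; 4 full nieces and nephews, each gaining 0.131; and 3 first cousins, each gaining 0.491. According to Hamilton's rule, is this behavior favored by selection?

Yes

Hamilton's rule: the trait is favored when the sum of r·B over every recipient exceeds the actor's cost C.
r to a half-sibling = 0.25 (half-sibs share one parent — one path of length 2: r = (1/2)^2 = 1/4).
r to a full niece or nephew = 1/4 (full aunt/uncle↔niece/nephew: two paths of length 3 through the shared grandparent pair: r = 2·(1/2)^3 = 1/4).
r to a first cousin = 0.125 (first cousins share one grandparent pair — two paths of length 4: r = 2·(1/2)^4 = 1/8).
Summing one r·B term per recipient: 1·0.25·0.215 + 4·0.25·0.131 + 3·0.125·0.491 = 0.368875.
0.368875 > 0.093: the indirect benefit exceeds the cost.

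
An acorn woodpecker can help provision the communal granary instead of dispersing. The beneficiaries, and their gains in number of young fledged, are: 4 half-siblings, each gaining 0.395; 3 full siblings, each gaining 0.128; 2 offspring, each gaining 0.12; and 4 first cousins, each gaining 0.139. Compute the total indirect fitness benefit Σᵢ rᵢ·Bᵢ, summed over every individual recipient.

0.7765

r to a half-sibling = 0.25 (half-sibs share one parent — one path of length 2: r = (1/2)^2 = 1/4).
r to a full sibling = 1/2 (full sibs share both parents — two paths of length 2: r = 2·(1/2)^2 = 1/2).
r to an offspring = 0.5 (one parent–offspring link: r = (1/2)^1 = 1/2).
r to a first cousin = 1/8 (first cousins share one grandparent pair — two paths of length 4: r = 2·(1/2)^4 = 1/8).
Summing one r·B term per recipient: 4·0.25·0.395 + 3·0.5·0.128 + 2·0.5·0.12 + 4·0.125·0.139 = 0.7765.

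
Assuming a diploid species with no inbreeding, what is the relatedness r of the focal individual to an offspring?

0.5

One parent–offspring link: r = (1/2)^1 = 1/2.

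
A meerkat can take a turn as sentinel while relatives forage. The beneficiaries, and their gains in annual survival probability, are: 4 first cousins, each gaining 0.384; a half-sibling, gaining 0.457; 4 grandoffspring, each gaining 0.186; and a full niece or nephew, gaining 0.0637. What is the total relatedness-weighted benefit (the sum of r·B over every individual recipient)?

r to a first cousin = 1/8 (first cousins share one grandparent pair — two paths of length 4: r = 2·(1/2)^4 = 1/8).
r to a half-sibling = 0.25 (half-sibs share one parent — one path of length 2: r = (1/2)^2 = 1/4).
r to a grandoffspring = 1/4 (two parent–offspring links: r = (1/2)^2 = 1/4).
r to a full niece or nephew = 1/4 (full aunt/uncle↔niece/nephew: two paths of length 3 through the shared grandparent pair: r = 2·(1/2)^3 = 1/4).
Summing one r·B term per recipient: 4·0.125·0.384 + 1·0.25·0.457 + 4·0.25·0.186 + 1·0.25·0.0637 = 0.508175.

0.508175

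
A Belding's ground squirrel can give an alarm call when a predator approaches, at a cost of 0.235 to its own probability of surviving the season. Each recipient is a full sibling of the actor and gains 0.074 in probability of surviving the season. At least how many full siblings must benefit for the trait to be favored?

7

r to a full sibling = 1/2 (full sibs share both parents — two paths of length 2: r = 2·(1/2)^2 = 1/2).
Hamilton's rule: n·r·B > C  ⇒  n > C/(r·B) = 0.235/(0.5·0.074) = 6.351.
The smallest integer exceeding 6.351 is 7.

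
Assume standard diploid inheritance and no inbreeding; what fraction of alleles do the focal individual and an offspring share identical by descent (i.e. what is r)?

Each parent–offspring link contributes a factor of 1/2, and independent paths through distinct common ancestors add.
One parent–offspring link: r = (1/2)^1 = 1/2.

0.5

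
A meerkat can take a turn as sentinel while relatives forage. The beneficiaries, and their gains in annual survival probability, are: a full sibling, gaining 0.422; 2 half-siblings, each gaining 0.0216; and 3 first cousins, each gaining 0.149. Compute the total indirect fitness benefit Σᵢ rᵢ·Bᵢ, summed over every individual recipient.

r to a full sibling = 0.5 (full sibs share both parents — two paths of length 2: r = 2·(1/2)^2 = 1/2).
r to a half-sibling = 1/4 (half-sibs share one parent — one path of length 2: r = (1/2)^2 = 1/4).
r to a first cousin = 1/8 (first cousins share one grandparent pair — two paths of length 4: r = 2·(1/2)^4 = 1/8).
Summing one r·B term per recipient: 1·0.5·0.422 + 2·0.25·0.0216 + 3·0.125·0.149 = 0.277675.

0.277675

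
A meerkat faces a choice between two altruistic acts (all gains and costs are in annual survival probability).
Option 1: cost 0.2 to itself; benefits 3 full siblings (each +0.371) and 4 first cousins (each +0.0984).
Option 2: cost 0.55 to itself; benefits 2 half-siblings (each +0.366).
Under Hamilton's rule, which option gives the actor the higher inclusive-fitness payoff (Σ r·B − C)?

Option 1: r to a full sibling = 0.5.
Option 1: r to a first cousin = 0.125.
Option 1: Σ r·B − C = (3·0.5·0.371 + 4·0.125·0.0984) − 0.2 = 0.4057.
Option 2: r to a half-sibling = 0.25.
Option 2: Σ r·B − C = (2·0.25·0.366) − 0.55 = -0.367.
Option 1 has the higher net inclusive-fitness payoff.

Option 1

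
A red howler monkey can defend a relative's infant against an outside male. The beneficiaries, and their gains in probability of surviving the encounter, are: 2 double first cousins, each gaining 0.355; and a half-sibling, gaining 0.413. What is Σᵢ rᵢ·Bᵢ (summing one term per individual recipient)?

0.28075

r to a double first cousin = 1/4 (double first cousins share both grandparent pairs — four paths of length 4: r = 4·(1/2)^4 = 1/4).
r to a half-sibling = 0.25 (half-sibs share one parent — one path of length 2: r = (1/2)^2 = 1/4).
Summing one r·B term per recipient: 2·0.25·0.355 + 1·0.25·0.413 = 0.28075.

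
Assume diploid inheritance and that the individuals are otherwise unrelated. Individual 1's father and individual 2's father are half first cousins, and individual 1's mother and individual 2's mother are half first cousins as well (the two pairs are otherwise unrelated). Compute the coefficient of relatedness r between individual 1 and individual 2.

0.03125

Independent pedigree routes through distinct common ancestors add.
Individual 1 and individual 2 are related in two ways: half second cousins through their fathers (r = 1/64) and half second cousins through their mothers (r = 1/64).
r = 1/64 + 1/64 = 0.03125.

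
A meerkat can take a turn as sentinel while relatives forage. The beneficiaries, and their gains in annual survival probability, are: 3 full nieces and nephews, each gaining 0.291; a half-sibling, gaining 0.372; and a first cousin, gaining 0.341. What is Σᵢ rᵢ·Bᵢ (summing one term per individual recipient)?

r to a full niece or nephew = 1/4 (full aunt/uncle↔niece/nephew: two paths of length 3 through the shared grandparent pair: r = 2·(1/2)^3 = 1/4).
r to a half-sibling = 1/4 (half-sibs share one parent — one path of length 2: r = (1/2)^2 = 1/4).
r to a first cousin = 1/8 (first cousins share one grandparent pair — two paths of length 4: r = 2·(1/2)^4 = 1/8).
Summing one r·B term per recipient: 3·0.25·0.291 + 1·0.25·0.372 + 1·0.125·0.341 = 0.353875.

0.353875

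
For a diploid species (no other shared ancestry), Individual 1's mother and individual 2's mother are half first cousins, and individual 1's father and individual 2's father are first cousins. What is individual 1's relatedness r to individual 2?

With two independent routes of shared ancestry, r is the sum of the two contributions.
Individual 1 and individual 2 are related in two ways: half second cousins through their mothers (r = 1/64) and second cousins through their fathers (r = 1/32).
r = 1/64 + 1/32 = 3/64 = 0.046875.

0.046875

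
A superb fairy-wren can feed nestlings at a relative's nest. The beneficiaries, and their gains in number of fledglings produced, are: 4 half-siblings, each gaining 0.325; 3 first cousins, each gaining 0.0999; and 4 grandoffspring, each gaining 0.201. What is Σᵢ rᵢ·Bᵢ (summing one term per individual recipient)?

0.5634625

r to a half-sibling = 0.25 (half-sibs share one parent — one path of length 2: r = (1/2)^2 = 1/4).
r to a first cousin = 0.125 (first cousins share one grandparent pair — two paths of length 4: r = 2·(1/2)^4 = 1/8).
r to a grandoffspring = 0.25 (two parent–offspring links: r = (1/2)^2 = 1/4).
Summing one r·B term per recipient: 4·0.25·0.325 + 3·0.125·0.0999 + 4·0.25·0.201 = 0.5634625.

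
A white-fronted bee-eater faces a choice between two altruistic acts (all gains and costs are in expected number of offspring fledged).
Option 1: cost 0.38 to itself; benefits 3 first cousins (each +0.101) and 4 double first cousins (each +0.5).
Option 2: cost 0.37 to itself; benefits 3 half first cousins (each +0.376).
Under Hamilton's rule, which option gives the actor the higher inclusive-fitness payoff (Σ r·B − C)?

Option 1

Option 1: r to a first cousin = 0.125.
Option 1: r to a double first cousin = 0.25.
Option 1: Σ r·B − C = (3·0.125·0.101 + 4·0.25·0.5) − 0.38 = 0.157875.
Option 2: r to a half first cousin = 0.0625.
Option 2: Σ r·B − C = (3·0.0625·0.376) − 0.37 = -0.2995.
Option 1 has the higher net inclusive-fitness payoff.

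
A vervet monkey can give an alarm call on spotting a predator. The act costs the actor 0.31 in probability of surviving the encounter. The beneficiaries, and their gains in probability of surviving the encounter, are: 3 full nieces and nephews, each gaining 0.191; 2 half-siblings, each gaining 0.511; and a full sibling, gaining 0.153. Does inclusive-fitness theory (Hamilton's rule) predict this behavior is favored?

Hamilton's rule: the trait is favored when the sum of r·B over every recipient exceeds the actor's cost C.
r to a full niece or nephew = 0.25 (full aunt/uncle↔niece/nephew: two paths of length 3 through the shared grandparent pair: r = 2·(1/2)^3 = 1/4).
r to a half-sibling = 1/4 (half-sibs share one parent — one path of length 2: r = (1/2)^2 = 1/4).
r to a full sibling = 1/2 (full sibs share both parents — two paths of length 2: r = 2·(1/2)^2 = 1/2).
Summing one r·B term per recipient: 3·0.25·0.191 + 2·0.25·0.511 + 1·0.5·0.153 = 0.47525.
0.47525 > 0.31: the indirect benefit exceeds the cost.

Yes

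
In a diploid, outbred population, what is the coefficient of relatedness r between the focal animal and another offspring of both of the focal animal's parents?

0.5

Each parent–offspring link contributes a factor of 1/2, and independent paths through distinct common ancestors add.
Full sibs share both parents — two paths of length 2: r = 2·(1/2)^2 = 1/2.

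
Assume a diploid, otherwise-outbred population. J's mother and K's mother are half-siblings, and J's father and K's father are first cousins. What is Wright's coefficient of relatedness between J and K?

0.09375

With two independent routes of shared ancestry, r is the sum of the two contributions.
J and K are related in two ways: half first cousins through their mothers (r = 1/16) and second cousins through their fathers (r = 1/32).
r = 1/16 + 1/32 = 3/32 = 0.09375.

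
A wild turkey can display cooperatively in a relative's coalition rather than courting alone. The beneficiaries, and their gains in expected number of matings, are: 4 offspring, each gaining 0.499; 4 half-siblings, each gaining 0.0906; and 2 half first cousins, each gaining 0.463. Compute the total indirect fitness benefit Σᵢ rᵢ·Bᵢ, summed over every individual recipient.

1.146475

r to an offspring = 1/2 (one parent–offspring link: r = (1/2)^1 = 1/2).
r to a half-sibling = 1/4 (half-sibs share one parent — one path of length 2: r = (1/2)^2 = 1/4).
r to a half first cousin = 0.0625 (half first cousins share one grandparent — one path of length 4: r = (1/2)^4 = 1/16).
Summing one r·B term per recipient: 4·0.5·0.499 + 4·0.25·0.0906 + 2·0.0625·0.463 = 1.146475.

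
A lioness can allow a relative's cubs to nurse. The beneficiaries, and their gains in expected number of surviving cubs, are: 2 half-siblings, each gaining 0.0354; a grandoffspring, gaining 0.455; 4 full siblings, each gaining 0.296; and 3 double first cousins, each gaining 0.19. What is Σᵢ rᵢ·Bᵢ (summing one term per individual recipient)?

0.86595

r to a half-sibling = 0.25 (half-sibs share one parent — one path of length 2: r = (1/2)^2 = 1/4).
r to a grandoffspring = 1/4 (two parent–offspring links: r = (1/2)^2 = 1/4).
r to a full sibling = 0.5 (full sibs share both parents — two paths of length 2: r = 2·(1/2)^2 = 1/2).
r to a double first cousin = 0.25 (double first cousins share both grandparent pairs — four paths of length 4: r = 4·(1/2)^4 = 1/4).
Summing one r·B term per recipient: 2·0.25·0.0354 + 1·0.25·0.455 + 4·0.5·0.296 + 3·0.25·0.19 = 0.86595.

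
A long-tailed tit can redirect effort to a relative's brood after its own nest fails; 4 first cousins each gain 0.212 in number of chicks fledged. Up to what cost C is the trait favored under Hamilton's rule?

r to a first cousin = 1/8 (first cousins share one grandparent pair — two paths of length 4: r = 2·(1/2)^4 = 1/8).
Hamilton's rule: n·r·B > C, so the trait is favored while C < n·r·B = 4·0.125·0.212 = 0.106.

0.106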